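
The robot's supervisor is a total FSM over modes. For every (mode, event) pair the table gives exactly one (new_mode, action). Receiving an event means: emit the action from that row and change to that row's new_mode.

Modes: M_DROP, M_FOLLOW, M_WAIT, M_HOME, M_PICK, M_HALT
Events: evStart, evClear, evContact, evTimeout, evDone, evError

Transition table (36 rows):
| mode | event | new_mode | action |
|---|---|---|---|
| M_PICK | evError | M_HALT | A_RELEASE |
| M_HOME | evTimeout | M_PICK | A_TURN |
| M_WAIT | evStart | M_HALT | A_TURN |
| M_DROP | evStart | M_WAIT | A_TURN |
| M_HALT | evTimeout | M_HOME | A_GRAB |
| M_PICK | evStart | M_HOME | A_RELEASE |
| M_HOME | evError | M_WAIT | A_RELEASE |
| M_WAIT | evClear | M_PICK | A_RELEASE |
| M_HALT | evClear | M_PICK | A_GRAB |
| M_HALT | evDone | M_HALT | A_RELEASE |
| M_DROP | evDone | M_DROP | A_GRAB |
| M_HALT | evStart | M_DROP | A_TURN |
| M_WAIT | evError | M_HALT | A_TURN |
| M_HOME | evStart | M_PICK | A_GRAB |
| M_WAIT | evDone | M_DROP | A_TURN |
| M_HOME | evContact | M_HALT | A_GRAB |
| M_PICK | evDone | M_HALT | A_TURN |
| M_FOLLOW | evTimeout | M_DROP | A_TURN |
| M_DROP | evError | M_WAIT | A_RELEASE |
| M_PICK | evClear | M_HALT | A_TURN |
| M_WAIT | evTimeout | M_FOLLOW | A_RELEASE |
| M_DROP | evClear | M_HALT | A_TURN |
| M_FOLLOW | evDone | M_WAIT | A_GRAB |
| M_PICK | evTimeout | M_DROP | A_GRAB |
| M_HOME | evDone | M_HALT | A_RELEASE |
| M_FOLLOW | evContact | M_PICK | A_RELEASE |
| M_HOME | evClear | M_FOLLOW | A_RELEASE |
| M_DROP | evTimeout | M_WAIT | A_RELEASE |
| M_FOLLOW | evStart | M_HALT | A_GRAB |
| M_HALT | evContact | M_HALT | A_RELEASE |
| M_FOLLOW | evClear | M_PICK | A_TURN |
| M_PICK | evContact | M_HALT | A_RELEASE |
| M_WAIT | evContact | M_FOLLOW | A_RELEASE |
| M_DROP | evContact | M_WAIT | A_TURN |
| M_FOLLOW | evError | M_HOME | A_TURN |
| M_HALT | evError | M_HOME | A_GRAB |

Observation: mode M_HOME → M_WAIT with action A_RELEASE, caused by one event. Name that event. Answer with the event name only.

try evStart: (M_HOME, evStart) → (M_PICK, A_GRAB)
try evClear: (M_HOME, evClear) → (M_FOLLOW, A_RELEASE)
try evContact: (M_HOME, evContact) → (M_HALT, A_GRAB)
try evTimeout: (M_HOME, evTimeout) → (M_PICK, A_TURN)
try evDone: (M_HOME, evDone) → (M_HALT, A_RELEASE)
try evError: (M_HOME, evError) → (M_WAIT, A_RELEASE)  ← matches

evError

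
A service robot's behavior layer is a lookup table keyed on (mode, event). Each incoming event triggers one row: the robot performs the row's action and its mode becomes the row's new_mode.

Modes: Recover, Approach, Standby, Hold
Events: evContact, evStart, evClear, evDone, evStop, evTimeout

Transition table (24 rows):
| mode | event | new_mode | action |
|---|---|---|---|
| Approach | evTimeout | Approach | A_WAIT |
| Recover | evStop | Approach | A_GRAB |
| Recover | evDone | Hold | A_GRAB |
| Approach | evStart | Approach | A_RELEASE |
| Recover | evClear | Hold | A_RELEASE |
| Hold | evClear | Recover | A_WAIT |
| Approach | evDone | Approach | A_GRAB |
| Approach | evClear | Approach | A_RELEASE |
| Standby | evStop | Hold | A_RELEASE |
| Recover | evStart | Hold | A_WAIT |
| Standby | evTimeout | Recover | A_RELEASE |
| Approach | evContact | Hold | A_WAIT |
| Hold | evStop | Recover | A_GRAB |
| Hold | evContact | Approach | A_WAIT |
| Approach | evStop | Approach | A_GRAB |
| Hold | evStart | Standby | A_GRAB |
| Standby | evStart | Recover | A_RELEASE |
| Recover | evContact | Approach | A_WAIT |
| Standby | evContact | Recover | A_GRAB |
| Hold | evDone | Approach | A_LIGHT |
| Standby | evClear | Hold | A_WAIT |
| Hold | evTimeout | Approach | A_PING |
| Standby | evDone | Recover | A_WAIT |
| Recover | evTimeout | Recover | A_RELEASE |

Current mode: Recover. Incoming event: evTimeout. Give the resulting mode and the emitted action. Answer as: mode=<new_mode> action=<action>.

mode=Recover action=A_RELEASE

current mode = Recover; filter table to that mode:
  (Recover, evStop) → (Approach, A_GRAB)
  (Recover, evDone) → (Hold, A_GRAB)
  (Recover, evClear) → (Hold, A_RELEASE)
  (Recover, evStart) → (Hold, A_WAIT)
  (Recover, evContact) → (Approach, A_WAIT)
  (Recover, evTimeout) → (Recover, A_RELEASE)  ← event matches
event = evTimeout selects (Recover, A_RELEASE)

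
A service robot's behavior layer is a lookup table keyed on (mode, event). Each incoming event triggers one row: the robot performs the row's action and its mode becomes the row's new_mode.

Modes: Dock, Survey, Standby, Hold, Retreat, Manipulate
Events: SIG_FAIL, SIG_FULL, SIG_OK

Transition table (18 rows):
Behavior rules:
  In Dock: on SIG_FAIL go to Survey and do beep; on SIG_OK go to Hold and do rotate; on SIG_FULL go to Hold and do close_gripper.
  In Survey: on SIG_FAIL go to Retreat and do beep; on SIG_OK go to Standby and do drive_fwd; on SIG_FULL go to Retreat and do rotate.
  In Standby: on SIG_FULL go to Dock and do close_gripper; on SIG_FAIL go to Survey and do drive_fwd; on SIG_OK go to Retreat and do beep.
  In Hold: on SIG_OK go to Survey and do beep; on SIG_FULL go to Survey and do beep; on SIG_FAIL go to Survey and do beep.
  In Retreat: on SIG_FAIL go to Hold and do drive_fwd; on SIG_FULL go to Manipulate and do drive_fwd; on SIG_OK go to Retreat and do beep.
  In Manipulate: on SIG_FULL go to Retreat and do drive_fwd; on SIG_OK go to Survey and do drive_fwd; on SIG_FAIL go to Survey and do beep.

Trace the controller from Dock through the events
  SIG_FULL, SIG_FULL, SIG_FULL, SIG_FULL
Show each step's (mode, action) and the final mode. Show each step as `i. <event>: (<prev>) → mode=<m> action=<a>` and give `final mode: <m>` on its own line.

final mode: Manipulate

1. SIG_FULL: (Dock) → mode=Hold action=close_gripper
2. SIG_FULL: (Hold) → mode=Survey action=beep
3. SIG_FULL: (Survey) → mode=Retreat action=rotate
4. SIG_FULL: (Retreat) → mode=Manipulate action=drive_fwd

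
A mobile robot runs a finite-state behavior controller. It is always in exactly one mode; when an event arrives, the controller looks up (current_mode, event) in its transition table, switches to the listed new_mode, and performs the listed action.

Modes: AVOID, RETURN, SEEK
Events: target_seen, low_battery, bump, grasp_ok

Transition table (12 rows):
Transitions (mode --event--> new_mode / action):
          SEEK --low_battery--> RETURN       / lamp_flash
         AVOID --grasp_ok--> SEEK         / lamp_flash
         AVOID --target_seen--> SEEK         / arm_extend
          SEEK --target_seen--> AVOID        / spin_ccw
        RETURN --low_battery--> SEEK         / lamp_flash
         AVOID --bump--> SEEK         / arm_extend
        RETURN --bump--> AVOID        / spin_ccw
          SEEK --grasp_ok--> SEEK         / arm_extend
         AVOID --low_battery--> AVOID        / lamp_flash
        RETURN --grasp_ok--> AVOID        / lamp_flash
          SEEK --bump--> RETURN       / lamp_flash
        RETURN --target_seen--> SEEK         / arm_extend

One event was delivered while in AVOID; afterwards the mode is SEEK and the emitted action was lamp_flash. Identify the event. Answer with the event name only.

try target_seen: (AVOID, target_seen) → (SEEK, arm_extend)
try low_battery: (AVOID, low_battery) → (AVOID, lamp_flash)
try bump: (AVOID, bump) → (SEEK, arm_extend)
try grasp_ok: (AVOID, grasp_ok) → (SEEK, lamp_flash)  ← matches

grasp_ok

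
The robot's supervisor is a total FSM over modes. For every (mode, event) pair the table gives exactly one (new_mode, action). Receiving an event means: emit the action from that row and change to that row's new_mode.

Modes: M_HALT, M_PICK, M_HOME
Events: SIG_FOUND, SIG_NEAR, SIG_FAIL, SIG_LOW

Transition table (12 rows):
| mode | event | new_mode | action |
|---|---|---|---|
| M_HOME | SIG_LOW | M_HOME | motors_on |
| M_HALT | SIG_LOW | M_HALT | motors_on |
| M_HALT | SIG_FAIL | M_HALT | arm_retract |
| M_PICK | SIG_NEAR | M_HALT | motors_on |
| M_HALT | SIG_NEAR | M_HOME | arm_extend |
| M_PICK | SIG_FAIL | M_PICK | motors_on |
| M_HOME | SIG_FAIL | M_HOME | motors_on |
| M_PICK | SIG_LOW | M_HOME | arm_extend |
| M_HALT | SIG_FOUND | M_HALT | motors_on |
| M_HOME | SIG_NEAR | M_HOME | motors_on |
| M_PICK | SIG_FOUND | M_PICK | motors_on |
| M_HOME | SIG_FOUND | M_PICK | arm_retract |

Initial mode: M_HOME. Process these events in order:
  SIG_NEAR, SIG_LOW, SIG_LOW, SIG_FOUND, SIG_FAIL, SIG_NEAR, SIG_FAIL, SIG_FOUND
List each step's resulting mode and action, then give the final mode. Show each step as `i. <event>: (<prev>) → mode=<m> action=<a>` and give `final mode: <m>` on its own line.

final mode: M_HALT

1. SIG_NEAR: (M_HOME) → mode=M_HOME action=motors_on
2. SIG_LOW: (M_HOME) → mode=M_HOME action=motors_on
3. SIG_LOW: (M_HOME) → mode=M_HOME action=motors_on
4. SIG_FOUND: (M_HOME) → mode=M_PICK action=arm_retract
5. SIG_FAIL: (M_PICK) → mode=M_PICK action=motors_on
6. SIG_NEAR: (M_PICK) → mode=M_HALT action=motors_on
7. SIG_FAIL: (M_HALT) → mode=M_HALT action=arm_retract
8. SIG_FOUND: (M_HALT) → mode=M_HALT action=motors_on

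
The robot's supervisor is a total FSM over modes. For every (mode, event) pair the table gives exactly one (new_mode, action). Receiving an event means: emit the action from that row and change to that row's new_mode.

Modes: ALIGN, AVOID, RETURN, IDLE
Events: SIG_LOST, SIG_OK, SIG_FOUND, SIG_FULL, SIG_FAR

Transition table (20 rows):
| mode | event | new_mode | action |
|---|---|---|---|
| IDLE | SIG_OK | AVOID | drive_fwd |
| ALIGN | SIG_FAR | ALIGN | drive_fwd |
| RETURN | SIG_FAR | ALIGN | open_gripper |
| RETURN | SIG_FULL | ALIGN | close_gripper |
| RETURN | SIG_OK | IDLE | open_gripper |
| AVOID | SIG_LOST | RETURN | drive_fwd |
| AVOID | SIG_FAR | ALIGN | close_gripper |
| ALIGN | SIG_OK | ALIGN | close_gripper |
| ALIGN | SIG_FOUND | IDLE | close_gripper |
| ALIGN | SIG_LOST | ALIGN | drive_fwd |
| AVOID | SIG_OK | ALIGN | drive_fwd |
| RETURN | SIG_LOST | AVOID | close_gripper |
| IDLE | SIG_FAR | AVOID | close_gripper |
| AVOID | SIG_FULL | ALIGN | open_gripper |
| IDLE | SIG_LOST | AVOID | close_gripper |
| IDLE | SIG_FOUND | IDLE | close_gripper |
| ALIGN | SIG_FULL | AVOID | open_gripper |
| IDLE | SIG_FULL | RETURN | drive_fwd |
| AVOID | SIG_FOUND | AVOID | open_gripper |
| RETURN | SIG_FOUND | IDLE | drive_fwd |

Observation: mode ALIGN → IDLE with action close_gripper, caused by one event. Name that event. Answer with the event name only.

try SIG_LOST: (ALIGN, SIG_LOST) → (ALIGN, drive_fwd)
try SIG_OK: (ALIGN, SIG_OK) → (ALIGN, close_gripper)
try SIG_FOUND: (ALIGN, SIG_FOUND) → (IDLE, close_gripper)  ← matches
try SIG_FULL: (ALIGN, SIG_FULL) → (AVOID, open_gripper)
try SIG_FAR: (ALIGN, SIG_FAR) → (ALIGN, drive_fwd)

SIG_FOUND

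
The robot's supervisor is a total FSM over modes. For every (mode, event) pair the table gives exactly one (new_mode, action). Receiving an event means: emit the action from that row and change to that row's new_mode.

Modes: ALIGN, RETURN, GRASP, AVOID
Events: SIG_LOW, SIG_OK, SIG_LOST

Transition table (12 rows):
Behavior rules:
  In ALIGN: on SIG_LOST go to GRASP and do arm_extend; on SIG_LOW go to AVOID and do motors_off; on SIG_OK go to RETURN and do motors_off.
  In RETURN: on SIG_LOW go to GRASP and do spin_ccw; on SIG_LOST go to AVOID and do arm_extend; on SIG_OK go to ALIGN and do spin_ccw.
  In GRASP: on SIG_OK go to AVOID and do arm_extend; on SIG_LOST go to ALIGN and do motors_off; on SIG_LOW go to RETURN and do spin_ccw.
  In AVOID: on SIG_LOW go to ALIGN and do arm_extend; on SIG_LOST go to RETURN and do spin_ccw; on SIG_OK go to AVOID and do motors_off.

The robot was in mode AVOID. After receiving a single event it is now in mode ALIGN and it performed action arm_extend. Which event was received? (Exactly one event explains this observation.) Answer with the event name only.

SIG_LOW

try SIG_LOW: (AVOID, SIG_LOW) → (ALIGN, arm_extend)  ← matches
try SIG_OK: (AVOID, SIG_OK) → (AVOID, motors_off)
try SIG_LOST: (AVOID, SIG_LOST) → (RETURN, spin_ccw)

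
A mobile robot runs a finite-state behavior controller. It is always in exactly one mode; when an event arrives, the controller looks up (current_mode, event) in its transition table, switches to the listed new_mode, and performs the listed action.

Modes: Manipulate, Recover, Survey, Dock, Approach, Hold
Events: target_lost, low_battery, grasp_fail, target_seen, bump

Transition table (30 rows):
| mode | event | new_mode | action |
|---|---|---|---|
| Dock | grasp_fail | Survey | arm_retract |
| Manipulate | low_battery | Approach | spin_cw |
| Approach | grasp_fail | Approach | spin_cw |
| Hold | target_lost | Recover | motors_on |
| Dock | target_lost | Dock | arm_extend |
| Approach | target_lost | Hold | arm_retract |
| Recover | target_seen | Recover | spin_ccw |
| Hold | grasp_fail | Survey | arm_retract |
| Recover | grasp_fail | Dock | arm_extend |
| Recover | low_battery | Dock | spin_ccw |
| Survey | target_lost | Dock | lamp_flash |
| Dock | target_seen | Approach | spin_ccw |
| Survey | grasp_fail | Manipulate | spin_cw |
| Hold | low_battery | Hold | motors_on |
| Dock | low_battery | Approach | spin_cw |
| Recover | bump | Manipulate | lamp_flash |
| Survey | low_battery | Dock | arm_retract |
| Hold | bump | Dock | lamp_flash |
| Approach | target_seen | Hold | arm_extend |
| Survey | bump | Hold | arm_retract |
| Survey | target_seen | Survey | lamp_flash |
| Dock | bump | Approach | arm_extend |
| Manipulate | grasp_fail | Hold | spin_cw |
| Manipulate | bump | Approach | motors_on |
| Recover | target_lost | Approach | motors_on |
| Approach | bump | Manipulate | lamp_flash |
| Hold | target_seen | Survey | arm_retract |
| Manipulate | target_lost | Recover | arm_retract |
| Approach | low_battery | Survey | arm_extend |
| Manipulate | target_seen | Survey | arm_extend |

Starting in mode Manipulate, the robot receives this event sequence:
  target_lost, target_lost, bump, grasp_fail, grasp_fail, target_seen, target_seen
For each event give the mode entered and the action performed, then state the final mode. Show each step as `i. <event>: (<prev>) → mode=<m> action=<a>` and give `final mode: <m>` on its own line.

1. target_lost: (Manipulate) → mode=Recover action=arm_retract
2. target_lost: (Recover) → mode=Approach action=motors_on
3. bump: (Approach) → mode=Manipulate action=lamp_flash
4. grasp_fail: (Manipulate) → mode=Hold action=spin_cw
5. grasp_fail: (Hold) → mode=Survey action=arm_retract
6. target_seen: (Survey) → mode=Survey action=lamp_flash
7. target_seen: (Survey) → mode=Survey action=lamp_flash

final mode: Survey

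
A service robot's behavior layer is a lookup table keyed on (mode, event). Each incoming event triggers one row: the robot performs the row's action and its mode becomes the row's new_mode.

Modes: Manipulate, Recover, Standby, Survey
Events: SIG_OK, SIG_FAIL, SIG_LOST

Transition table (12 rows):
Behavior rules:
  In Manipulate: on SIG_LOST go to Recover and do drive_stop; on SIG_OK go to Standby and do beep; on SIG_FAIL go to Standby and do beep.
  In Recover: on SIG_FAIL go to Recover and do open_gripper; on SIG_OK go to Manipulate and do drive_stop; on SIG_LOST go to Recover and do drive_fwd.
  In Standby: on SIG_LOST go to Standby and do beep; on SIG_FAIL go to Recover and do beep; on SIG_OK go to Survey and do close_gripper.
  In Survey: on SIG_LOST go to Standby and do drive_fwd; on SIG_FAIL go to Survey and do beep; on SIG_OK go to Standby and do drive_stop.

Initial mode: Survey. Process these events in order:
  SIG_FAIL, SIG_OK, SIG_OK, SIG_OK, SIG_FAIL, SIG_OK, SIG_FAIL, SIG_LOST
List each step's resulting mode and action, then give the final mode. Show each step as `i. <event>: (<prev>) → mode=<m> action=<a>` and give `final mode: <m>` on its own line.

final mode: Standby

1. SIG_FAIL: (Survey) → mode=Survey action=beep
2. SIG_OK: (Survey) → mode=Standby action=drive_stop
3. SIG_OK: (Standby) → mode=Survey action=close_gripper
4. SIG_OK: (Survey) → mode=Standby action=drive_stop
5. SIG_FAIL: (Standby) → mode=Recover action=beep
6. SIG_OK: (Recover) → mode=Manipulate action=drive_stop
7. SIG_FAIL: (Manipulate) → mode=Standby action=beep
8. SIG_LOST: (Standby) → mode=Standby action=beep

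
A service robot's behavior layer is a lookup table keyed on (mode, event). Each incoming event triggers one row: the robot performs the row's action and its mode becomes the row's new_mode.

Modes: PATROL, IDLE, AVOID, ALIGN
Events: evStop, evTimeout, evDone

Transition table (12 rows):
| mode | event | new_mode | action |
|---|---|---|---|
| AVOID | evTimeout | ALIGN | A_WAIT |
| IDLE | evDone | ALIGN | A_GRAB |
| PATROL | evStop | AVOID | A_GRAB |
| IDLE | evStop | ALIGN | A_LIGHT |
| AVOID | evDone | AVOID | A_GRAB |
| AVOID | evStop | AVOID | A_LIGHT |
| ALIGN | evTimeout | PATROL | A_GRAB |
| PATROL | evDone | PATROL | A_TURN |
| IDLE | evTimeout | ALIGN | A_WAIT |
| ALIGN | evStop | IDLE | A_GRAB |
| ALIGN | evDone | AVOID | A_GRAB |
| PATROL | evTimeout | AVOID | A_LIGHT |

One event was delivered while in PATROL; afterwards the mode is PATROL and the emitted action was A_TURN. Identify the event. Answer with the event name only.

evDone

try evStop: (PATROL, evStop) → (AVOID, A_GRAB)
try evTimeout: (PATROL, evTimeout) → (AVOID, A_LIGHT)
try evDone: (PATROL, evDone) → (PATROL, A_TURN)  ← matches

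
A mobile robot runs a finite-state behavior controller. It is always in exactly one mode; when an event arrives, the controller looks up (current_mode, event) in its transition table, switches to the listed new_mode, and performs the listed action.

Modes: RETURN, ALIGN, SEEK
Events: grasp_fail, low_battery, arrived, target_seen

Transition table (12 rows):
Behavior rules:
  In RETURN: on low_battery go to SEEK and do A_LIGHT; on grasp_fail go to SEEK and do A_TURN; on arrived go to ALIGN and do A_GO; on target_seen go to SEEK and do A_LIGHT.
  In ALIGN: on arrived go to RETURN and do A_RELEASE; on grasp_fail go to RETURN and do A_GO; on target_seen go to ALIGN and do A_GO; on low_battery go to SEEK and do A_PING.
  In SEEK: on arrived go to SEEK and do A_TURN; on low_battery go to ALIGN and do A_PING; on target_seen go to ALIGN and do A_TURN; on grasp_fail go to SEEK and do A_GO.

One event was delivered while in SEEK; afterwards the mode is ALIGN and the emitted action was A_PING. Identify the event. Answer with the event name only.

low_battery

try grasp_fail: (SEEK, grasp_fail) → (SEEK, A_GO)
try low_battery: (SEEK, low_battery) → (ALIGN, A_PING)  ← matches
try arrived: (SEEK, arrived) → (SEEK, A_TURN)
try target_seen: (SEEK, target_seen) → (ALIGN, A_TURN)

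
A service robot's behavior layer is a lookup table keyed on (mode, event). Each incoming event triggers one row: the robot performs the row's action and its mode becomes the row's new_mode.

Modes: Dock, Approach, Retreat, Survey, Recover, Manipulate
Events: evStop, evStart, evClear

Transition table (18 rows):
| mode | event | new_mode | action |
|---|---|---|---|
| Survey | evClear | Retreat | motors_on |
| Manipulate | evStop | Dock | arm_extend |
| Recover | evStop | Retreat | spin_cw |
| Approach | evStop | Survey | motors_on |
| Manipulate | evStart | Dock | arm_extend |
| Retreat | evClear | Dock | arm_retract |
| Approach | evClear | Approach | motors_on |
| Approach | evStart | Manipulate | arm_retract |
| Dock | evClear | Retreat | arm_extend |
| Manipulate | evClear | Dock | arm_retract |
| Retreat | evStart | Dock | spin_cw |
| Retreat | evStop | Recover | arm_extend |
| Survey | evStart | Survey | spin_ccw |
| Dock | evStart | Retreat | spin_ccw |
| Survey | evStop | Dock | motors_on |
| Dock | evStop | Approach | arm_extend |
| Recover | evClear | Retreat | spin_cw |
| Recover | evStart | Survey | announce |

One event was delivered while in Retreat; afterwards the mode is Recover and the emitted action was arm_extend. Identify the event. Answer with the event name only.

try evStop: (Retreat, evStop) → (Recover, arm_extend)  ← matches
try evStart: (Retreat, evStart) → (Dock, spin_cw)
try evClear: (Retreat, evClear) → (Dock, arm_retract)

evStop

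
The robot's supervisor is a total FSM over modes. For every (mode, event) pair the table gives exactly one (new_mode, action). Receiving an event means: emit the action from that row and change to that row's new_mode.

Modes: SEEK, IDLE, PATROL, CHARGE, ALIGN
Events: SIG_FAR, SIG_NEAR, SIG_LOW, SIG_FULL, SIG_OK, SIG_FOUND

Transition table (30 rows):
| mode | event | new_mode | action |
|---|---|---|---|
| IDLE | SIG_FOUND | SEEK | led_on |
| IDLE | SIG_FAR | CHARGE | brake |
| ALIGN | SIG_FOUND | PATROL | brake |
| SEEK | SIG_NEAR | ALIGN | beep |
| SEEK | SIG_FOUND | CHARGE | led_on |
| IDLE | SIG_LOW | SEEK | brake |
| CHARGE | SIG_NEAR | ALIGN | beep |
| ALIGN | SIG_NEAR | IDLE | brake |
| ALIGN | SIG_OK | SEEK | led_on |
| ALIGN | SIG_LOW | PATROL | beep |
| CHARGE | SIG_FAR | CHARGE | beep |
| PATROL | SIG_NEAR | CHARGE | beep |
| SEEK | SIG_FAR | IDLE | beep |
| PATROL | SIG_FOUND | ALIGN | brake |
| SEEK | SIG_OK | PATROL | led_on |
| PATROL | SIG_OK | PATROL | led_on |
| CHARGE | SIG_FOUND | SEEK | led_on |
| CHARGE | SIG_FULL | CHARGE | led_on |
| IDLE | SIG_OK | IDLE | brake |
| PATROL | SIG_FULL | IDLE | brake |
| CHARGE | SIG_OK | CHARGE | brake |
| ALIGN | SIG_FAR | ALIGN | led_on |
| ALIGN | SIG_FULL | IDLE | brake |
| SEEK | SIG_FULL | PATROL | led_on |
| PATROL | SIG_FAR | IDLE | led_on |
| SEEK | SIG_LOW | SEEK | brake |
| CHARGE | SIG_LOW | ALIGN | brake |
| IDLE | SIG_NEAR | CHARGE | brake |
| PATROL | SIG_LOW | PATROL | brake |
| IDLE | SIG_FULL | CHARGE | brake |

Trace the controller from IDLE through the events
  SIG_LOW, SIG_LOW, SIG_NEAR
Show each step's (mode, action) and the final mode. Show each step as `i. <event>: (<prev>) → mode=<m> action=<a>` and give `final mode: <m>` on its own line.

final mode: ALIGN

1. SIG_LOW: (IDLE) → mode=SEEK action=brake
2. SIG_LOW: (SEEK) → mode=SEEK action=brake
3. SIG_NEAR: (SEEK) → mode=ALIGN action=beep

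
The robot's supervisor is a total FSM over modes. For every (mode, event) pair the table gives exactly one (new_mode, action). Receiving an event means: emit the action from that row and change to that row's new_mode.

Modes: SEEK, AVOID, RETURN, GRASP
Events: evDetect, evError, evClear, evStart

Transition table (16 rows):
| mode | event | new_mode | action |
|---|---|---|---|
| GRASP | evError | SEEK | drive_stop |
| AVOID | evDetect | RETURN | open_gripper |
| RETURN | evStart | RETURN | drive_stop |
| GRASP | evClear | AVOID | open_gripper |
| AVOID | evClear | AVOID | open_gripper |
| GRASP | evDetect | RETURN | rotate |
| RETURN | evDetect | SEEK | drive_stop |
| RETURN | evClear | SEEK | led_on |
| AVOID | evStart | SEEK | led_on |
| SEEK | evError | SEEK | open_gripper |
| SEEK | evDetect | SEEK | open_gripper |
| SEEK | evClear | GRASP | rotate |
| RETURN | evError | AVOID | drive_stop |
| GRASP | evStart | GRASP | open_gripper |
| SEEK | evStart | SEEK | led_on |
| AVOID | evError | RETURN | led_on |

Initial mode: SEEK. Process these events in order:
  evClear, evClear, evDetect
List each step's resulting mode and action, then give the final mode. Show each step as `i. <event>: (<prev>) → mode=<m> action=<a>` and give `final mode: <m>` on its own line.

1. evClear: (SEEK) → mode=GRASP action=rotate
2. evClear: (GRASP) → mode=AVOID action=open_gripper
3. evDetect: (AVOID) → mode=RETURN action=open_gripper

final mode: RETURN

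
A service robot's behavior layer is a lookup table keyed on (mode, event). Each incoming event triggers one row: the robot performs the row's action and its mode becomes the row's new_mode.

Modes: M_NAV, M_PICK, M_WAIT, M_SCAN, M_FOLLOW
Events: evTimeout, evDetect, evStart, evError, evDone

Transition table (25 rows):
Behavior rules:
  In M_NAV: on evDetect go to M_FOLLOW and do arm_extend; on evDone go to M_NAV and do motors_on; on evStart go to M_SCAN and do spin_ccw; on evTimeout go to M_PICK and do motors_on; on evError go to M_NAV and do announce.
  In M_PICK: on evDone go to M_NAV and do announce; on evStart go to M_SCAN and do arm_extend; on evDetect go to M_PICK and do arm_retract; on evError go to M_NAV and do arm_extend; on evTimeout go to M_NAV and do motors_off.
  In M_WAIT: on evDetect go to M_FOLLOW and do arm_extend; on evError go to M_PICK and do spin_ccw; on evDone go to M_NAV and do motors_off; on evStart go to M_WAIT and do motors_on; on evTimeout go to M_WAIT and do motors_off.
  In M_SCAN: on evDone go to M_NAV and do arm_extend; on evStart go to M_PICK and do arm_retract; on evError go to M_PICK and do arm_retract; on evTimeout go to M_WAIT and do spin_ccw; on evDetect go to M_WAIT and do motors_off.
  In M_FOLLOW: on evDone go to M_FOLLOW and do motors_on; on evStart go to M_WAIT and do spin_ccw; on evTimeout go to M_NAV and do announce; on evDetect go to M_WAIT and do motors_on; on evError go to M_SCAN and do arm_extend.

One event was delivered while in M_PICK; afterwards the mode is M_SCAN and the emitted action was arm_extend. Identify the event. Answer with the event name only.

try evTimeout: (M_PICK, evTimeout) → (M_NAV, motors_off)
try evDetect: (M_PICK, evDetect) → (M_PICK, arm_retract)
try evStart: (M_PICK, evStart) → (M_SCAN, arm_extend)  ← matches
try evError: (M_PICK, evError) → (M_NAV, arm_extend)
try evDone: (M_PICK, evDone) → (M_NAV, announce)

evStart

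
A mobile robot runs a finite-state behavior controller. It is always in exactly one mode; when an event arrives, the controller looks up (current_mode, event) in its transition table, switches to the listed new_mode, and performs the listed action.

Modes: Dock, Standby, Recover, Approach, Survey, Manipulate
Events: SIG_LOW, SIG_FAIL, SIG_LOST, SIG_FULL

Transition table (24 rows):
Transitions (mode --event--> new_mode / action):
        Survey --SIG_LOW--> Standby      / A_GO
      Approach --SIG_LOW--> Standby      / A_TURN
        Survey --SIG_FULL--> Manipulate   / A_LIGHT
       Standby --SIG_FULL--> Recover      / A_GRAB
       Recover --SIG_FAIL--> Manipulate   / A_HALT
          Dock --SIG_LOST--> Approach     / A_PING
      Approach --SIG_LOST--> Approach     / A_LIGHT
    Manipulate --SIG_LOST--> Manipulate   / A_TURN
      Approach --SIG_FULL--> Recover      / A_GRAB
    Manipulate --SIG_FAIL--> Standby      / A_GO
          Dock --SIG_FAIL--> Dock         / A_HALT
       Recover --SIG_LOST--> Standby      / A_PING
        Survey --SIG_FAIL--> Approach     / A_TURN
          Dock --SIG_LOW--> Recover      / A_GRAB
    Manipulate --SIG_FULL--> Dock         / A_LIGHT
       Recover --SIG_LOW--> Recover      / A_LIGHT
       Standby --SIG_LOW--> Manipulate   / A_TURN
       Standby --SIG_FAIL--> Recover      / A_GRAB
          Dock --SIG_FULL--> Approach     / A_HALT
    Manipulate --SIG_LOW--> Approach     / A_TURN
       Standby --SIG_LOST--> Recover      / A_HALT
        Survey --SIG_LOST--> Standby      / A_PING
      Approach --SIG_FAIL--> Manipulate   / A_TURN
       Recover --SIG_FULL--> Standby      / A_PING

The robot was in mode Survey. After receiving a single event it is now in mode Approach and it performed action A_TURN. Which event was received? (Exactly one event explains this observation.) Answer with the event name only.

try SIG_LOW: (Survey, SIG_LOW) → (Standby, A_GO)
try SIG_FAIL: (Survey, SIG_FAIL) → (Approach, A_TURN)  ← matches
try SIG_LOST: (Survey, SIG_LOST) → (Standby, A_PING)
try SIG_FULL: (Survey, SIG_FULL) → (Manipulate, A_LIGHT)

SIG_FAIL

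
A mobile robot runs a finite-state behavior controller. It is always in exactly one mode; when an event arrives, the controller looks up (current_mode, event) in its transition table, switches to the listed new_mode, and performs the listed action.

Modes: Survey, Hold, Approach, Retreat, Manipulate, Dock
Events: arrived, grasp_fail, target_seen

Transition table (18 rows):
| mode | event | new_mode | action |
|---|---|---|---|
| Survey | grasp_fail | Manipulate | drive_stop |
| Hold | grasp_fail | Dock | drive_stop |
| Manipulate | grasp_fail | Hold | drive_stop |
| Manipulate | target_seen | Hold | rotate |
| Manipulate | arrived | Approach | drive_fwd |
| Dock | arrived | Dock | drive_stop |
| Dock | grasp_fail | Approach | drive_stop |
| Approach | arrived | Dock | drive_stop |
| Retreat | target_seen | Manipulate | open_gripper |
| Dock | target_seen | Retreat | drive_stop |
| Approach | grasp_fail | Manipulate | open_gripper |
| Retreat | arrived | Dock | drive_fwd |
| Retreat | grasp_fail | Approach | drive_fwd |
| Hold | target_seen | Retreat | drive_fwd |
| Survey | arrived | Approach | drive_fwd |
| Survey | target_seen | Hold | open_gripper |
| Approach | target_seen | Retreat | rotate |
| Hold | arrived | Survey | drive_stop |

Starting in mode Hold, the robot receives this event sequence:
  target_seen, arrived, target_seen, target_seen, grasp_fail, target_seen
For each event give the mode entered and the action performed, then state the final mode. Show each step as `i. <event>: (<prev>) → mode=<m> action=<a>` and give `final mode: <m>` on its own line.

1. target_seen: (Hold) → mode=Retreat action=drive_fwd
2. arrived: (Retreat) → mode=Dock action=drive_fwd
3. target_seen: (Dock) → mode=Retreat action=drive_stop
4. target_seen: (Retreat) → mode=Manipulate action=open_gripper
5. grasp_fail: (Manipulate) → mode=Hold action=drive_stop
6. target_seen: (Hold) → mode=Retreat action=drive_fwd

final mode: Retreat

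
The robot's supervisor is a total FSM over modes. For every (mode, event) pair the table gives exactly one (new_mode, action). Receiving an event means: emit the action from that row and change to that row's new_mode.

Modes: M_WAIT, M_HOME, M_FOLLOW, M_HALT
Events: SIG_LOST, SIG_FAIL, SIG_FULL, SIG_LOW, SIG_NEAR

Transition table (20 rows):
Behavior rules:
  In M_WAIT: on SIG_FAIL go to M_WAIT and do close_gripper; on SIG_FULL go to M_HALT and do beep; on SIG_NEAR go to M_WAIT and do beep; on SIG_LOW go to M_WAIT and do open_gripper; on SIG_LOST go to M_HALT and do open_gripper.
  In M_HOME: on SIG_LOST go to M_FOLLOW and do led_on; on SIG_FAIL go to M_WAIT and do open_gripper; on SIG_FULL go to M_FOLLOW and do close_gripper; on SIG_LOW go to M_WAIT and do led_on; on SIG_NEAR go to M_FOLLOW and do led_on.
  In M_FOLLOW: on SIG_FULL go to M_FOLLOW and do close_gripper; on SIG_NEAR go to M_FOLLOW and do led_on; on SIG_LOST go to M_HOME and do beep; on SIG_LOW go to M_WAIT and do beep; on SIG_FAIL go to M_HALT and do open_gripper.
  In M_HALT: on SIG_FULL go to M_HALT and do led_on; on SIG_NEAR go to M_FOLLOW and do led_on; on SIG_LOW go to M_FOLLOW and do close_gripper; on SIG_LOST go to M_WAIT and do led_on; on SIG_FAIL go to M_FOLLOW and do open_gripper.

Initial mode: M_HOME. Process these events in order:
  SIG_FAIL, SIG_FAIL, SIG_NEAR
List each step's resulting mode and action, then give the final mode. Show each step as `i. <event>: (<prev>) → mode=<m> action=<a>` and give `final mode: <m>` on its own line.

1. SIG_FAIL: (M_HOME) → mode=M_WAIT action=open_gripper
2. SIG_FAIL: (M_WAIT) → mode=M_WAIT action=close_gripper
3. SIG_NEAR: (M_WAIT) → mode=M_WAIT action=beep

final mode: M_WAIT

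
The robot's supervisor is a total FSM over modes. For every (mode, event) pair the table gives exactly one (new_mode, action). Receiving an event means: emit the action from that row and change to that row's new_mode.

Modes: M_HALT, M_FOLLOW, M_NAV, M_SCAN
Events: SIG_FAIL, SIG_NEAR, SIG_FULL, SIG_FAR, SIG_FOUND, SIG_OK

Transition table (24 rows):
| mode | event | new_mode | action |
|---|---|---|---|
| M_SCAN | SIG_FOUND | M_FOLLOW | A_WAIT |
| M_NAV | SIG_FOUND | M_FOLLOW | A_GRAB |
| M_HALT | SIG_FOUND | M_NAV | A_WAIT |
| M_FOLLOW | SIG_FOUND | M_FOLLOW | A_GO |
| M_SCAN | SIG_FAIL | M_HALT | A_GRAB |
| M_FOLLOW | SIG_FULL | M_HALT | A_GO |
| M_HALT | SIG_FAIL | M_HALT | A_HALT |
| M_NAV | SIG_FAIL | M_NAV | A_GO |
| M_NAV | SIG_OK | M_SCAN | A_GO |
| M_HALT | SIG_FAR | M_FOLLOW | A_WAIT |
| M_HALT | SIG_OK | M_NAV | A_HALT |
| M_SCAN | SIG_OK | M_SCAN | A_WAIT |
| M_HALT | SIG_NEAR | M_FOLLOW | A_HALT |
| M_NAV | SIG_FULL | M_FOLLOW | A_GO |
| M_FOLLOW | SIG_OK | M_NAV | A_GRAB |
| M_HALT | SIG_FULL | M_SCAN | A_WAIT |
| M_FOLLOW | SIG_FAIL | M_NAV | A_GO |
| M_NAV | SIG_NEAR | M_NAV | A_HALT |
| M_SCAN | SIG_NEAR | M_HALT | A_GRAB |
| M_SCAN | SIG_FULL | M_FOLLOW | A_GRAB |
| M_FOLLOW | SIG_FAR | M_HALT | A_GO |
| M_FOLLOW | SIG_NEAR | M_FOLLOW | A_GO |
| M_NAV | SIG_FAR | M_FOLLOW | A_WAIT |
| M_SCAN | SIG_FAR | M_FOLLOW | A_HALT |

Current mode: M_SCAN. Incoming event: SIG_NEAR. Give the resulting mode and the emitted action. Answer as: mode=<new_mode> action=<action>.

current mode = M_SCAN; filter table to that mode:
  (M_SCAN, SIG_FOUND) → (M_FOLLOW, A_WAIT)
  (M_SCAN, SIG_FAIL) → (M_HALT, A_GRAB)
  (M_SCAN, SIG_OK) → (M_SCAN, A_WAIT)
  (M_SCAN, SIG_NEAR) → (M_HALT, A_GRAB)  ← event matches
  (M_SCAN, SIG_FULL) → (M_FOLLOW, A_GRAB)
  (M_SCAN, SIG_FAR) → (M_FOLLOW, A_HALT)
event = SIG_NEAR selects (M_HALT, A_GRAB)

mode=M_HALT action=A_GRAB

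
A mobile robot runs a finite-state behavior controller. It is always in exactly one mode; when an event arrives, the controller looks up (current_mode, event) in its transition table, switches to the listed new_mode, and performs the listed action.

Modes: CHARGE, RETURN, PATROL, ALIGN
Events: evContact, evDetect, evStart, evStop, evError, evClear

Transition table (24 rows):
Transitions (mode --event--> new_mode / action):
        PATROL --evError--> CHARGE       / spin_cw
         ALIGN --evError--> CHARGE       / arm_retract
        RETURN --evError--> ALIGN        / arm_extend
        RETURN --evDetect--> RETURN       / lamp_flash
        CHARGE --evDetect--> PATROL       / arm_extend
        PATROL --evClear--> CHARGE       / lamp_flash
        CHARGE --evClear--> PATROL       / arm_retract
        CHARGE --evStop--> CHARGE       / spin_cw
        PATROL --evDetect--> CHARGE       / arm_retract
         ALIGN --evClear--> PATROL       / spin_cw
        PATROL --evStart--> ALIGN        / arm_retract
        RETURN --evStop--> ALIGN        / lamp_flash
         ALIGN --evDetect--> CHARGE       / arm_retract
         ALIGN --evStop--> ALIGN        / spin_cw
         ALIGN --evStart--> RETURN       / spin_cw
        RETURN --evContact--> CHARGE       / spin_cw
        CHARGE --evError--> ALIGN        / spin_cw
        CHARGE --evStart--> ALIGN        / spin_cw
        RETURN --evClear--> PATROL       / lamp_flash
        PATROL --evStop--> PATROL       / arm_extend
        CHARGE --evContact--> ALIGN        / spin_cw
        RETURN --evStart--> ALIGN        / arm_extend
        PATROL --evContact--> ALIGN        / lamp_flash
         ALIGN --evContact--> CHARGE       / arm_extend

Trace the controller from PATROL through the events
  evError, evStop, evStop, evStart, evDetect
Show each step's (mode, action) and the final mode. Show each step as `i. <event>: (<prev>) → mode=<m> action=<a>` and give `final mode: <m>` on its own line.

1. evError: (PATROL) → mode=CHARGE action=spin_cw
2. evStop: (CHARGE) → mode=CHARGE action=spin_cw
3. evStop: (CHARGE) → mode=CHARGE action=spin_cw
4. evStart: (CHARGE) → mode=ALIGN action=spin_cw
5. evDetect: (ALIGN) → mode=CHARGE action=arm_retract

final mode: CHARGE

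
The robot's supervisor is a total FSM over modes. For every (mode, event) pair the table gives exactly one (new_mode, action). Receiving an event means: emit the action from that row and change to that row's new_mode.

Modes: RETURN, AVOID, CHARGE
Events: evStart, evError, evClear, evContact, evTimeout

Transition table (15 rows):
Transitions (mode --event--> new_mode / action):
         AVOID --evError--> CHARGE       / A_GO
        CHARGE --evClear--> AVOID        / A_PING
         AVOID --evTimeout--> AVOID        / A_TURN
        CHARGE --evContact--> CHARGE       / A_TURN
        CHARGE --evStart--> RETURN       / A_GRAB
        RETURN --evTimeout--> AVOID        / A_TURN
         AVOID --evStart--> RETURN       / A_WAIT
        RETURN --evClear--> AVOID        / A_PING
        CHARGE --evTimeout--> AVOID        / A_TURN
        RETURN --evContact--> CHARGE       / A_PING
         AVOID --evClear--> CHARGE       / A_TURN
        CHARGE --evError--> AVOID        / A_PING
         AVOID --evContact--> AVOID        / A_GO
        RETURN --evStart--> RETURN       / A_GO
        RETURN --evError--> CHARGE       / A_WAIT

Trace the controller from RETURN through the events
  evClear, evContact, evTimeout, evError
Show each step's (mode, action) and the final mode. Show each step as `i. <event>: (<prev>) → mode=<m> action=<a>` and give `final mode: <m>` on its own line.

final mode: CHARGE

1. evClear: (RETURN) → mode=AVOID action=A_PING
2. evContact: (AVOID) → mode=AVOID action=A_GO
3. evTimeout: (AVOID) → mode=AVOID action=A_TURN
4. evError: (AVOID) → mode=CHARGE action=A_GO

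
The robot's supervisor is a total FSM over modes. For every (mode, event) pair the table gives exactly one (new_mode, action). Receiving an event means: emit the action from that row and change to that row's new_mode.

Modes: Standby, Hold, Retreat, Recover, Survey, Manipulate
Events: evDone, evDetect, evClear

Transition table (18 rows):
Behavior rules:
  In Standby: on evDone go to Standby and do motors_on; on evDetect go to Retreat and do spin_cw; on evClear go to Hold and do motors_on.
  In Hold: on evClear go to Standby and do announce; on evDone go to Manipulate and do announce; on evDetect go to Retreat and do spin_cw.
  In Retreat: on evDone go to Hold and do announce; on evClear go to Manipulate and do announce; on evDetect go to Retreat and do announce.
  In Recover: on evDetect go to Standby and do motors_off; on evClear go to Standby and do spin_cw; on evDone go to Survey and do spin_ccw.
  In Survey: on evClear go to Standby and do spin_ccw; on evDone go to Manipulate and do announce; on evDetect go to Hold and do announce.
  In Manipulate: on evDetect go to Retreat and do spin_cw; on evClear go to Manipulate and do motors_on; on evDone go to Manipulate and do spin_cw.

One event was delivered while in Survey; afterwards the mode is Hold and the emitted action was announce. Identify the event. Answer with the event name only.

try evDone: (Survey, evDone) → (Manipulate, announce)
try evDetect: (Survey, evDetect) → (Hold, announce)  ← matches
try evClear: (Survey, evClear) → (Standby, spin_ccw)

evDetect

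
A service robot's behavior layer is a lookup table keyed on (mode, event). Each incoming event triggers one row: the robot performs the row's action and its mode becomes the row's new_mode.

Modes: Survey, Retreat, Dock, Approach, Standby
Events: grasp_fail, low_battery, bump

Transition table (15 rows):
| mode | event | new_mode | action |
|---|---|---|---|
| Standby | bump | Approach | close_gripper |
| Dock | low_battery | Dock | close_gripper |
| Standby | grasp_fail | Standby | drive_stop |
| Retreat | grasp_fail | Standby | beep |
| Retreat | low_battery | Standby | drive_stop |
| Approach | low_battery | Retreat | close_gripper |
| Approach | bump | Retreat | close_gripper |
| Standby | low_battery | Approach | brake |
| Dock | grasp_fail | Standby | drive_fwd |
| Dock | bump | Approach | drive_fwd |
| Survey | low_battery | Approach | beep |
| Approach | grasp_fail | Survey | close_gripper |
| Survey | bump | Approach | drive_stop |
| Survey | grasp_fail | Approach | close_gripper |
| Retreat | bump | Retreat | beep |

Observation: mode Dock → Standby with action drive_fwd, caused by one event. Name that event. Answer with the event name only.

grasp_fail

try grasp_fail: (Dock, grasp_fail) → (Standby, drive_fwd)  ← matches
try low_battery: (Dock, low_battery) → (Dock, close_gripper)
try bump: (Dock, bump) → (Approach, drive_fwd)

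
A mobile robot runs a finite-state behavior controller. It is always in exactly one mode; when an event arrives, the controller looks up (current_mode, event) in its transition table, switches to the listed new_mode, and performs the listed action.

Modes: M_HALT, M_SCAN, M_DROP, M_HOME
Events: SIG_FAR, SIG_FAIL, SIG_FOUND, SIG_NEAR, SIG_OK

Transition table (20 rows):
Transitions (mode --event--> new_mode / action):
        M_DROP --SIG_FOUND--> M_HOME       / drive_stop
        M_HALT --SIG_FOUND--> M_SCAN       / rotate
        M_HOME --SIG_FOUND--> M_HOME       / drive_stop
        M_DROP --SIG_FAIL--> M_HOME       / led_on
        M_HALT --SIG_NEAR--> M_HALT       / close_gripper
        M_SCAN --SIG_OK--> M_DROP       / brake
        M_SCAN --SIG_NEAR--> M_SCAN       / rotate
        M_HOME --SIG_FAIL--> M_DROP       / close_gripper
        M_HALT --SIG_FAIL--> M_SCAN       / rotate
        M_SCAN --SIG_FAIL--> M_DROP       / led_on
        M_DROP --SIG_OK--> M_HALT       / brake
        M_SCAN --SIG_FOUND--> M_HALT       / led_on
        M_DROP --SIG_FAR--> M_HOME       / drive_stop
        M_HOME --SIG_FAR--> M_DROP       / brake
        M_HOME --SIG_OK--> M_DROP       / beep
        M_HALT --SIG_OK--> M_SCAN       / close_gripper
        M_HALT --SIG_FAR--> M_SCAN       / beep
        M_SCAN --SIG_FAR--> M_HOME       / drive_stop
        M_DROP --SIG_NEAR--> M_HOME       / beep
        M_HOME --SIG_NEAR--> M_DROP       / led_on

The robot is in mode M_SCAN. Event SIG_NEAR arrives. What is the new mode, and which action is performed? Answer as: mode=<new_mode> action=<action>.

mode=M_SCAN action=rotate

current mode = M_SCAN; filter table to that mode:
  (M_SCAN, SIG_OK) → (M_DROP, brake)
  (M_SCAN, SIG_NEAR) → (M_SCAN, rotate)  ← event matches
  (M_SCAN, SIG_FAIL) → (M_DROP, led_on)
  (M_SCAN, SIG_FOUND) → (M_HALT, led_on)
  (M_SCAN, SIG_FAR) → (M_HOME, drive_stop)
event = SIG_NEAR selects (M_SCAN, rotate)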